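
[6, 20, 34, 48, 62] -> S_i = 6 + 14*i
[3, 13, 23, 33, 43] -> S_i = 3 + 10*i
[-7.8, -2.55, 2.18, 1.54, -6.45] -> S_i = Random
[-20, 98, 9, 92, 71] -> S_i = Random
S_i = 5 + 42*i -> [5, 47, 89, 131, 173]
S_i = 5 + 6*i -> [5, 11, 17, 23, 29]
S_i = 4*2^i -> [4, 8, 16, 32, 64]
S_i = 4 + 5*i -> [4, 9, 14, 19, 24]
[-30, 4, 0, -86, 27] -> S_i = Random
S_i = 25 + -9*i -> [25, 16, 7, -2, -11]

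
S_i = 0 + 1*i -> [0, 1, 2, 3, 4]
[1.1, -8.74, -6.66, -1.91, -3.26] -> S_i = Random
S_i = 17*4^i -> [17, 68, 272, 1088, 4352]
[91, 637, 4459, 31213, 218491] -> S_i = 91*7^i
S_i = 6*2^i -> [6, 12, 24, 48, 96]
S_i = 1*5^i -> [1, 5, 25, 125, 625]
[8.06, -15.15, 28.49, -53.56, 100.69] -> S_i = 8.06*(-1.88)^i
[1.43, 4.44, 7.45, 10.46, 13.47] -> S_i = 1.43 + 3.01*i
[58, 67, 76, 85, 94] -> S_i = 58 + 9*i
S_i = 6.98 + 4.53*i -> [6.98, 11.51, 16.04, 20.57, 25.1]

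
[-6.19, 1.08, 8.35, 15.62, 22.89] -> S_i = -6.19 + 7.27*i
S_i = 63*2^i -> [63, 126, 252, 504, 1008]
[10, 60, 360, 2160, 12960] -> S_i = 10*6^i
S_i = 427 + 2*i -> [427, 429, 431, 433, 435]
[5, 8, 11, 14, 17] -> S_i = 5 + 3*i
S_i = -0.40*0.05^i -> [-0.4, -0.02, -0.0, -0.0, -0.0]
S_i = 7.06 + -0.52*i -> [7.06, 6.54, 6.02, 5.5, 4.98]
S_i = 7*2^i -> [7, 14, 28, 56, 112]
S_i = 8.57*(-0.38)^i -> [8.57, -3.26, 1.24, -0.47, 0.18]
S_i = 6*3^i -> [6, 18, 54, 162, 486]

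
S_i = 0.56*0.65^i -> [0.56, 0.36, 0.24, 0.15, 0.1]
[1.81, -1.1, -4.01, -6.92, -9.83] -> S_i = 1.81 + -2.91*i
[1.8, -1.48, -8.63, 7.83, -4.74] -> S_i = Random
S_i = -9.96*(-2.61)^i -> [-9.96, 26.0, -67.85, 177.08, -462.19]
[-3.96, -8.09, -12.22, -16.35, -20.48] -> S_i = -3.96 + -4.13*i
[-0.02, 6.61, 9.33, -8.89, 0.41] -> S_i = Random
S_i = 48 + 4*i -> [48, 52, 56, 60, 64]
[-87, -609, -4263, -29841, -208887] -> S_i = -87*7^i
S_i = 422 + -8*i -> [422, 414, 406, 398, 390]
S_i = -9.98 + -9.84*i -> [-9.98, -19.82, -29.66, -39.5, -49.34]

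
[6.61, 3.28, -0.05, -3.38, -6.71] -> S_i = 6.61 + -3.33*i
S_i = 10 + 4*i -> [10, 14, 18, 22, 26]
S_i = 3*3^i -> [3, 9, 27, 81, 243]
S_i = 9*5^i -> [9, 45, 225, 1125, 5625]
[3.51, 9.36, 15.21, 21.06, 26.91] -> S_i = 3.51 + 5.85*i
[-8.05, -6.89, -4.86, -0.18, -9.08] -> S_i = Random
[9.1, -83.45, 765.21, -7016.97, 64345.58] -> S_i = 9.10*(-9.17)^i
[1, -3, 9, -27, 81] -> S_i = 1*-3^i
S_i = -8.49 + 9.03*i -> [-8.49, 0.54, 9.57, 18.6, 27.63]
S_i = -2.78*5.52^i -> [-2.78, -15.35, -84.71, -467.59, -2581.08]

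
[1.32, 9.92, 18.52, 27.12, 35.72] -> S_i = 1.32 + 8.60*i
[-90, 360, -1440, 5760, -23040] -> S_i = -90*-4^i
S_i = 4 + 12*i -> [4, 16, 28, 40, 52]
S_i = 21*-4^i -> [21, -84, 336, -1344, 5376]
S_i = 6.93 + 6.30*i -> [6.93, 13.23, 19.53, 25.83, 32.13]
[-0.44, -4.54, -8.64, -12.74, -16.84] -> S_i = -0.44 + -4.10*i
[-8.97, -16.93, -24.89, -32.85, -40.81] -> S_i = -8.97 + -7.96*i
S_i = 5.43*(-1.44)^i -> [5.43, -7.82, 11.26, -16.21, 23.35]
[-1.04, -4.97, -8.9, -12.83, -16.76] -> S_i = -1.04 + -3.93*i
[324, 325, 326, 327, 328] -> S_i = 324 + 1*i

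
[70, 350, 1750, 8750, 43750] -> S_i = 70*5^i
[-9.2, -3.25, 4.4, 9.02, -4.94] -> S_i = Random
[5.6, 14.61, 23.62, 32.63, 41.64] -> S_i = 5.60 + 9.01*i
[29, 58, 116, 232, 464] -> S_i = 29*2^i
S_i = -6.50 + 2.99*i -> [-6.5, -3.51, -0.52, 2.47, 5.46]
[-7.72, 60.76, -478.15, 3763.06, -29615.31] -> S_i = -7.72*(-7.87)^i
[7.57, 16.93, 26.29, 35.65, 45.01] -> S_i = 7.57 + 9.36*i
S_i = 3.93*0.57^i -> [3.93, 2.24, 1.28, 0.73, 0.41]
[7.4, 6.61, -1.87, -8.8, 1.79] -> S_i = Random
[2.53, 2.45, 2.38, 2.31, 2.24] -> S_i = 2.53*0.97^i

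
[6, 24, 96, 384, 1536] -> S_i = 6*4^i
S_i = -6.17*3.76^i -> [-6.17, -23.2, -87.23, -327.98, -1233.21]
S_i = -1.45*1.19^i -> [-1.45, -1.73, -2.05, -2.44, -2.91]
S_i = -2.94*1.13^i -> [-2.94, -3.32, -3.75, -4.24, -4.79]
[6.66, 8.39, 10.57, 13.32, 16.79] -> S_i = 6.66*1.26^i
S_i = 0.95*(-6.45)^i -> [0.95, -6.13, 39.52, -254.92, 1644.23]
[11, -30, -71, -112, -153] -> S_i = 11 + -41*i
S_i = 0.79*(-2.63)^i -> [0.79, -2.08, 5.46, -14.37, 37.8]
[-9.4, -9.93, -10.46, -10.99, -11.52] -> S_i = -9.40 + -0.53*i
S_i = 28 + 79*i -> [28, 107, 186, 265, 344]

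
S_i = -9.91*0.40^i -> [-9.91, -3.96, -1.59, -0.63, -0.25]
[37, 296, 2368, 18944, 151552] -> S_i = 37*8^i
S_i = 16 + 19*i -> [16, 35, 54, 73, 92]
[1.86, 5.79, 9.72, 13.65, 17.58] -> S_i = 1.86 + 3.93*i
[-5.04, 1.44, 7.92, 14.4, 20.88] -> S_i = -5.04 + 6.48*i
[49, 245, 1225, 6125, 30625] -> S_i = 49*5^i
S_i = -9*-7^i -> [-9, 63, -441, 3087, -21609]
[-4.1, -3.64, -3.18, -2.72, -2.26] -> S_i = -4.10 + 0.46*i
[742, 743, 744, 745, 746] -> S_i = 742 + 1*i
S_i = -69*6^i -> [-69, -414, -2484, -14904, -89424]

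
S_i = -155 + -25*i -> [-155, -180, -205, -230, -255]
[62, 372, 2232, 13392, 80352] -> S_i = 62*6^i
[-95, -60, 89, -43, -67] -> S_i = Random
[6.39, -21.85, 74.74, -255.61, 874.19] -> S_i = 6.39*(-3.42)^i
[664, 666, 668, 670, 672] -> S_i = 664 + 2*i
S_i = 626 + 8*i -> [626, 634, 642, 650, 658]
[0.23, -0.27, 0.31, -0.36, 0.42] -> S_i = 0.23*(-1.16)^i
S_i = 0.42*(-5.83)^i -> [0.42, -2.45, 14.28, -83.23, 485.2]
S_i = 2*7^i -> [2, 14, 98, 686, 4802]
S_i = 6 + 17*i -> [6, 23, 40, 57, 74]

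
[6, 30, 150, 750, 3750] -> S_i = 6*5^i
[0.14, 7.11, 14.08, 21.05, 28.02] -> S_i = 0.14 + 6.97*i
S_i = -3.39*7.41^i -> [-3.39, -25.12, -186.14, -1379.29, -10220.51]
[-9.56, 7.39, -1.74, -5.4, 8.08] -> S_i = Random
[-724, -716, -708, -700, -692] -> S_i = -724 + 8*i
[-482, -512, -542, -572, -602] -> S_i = -482 + -30*i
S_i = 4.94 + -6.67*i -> [4.94, -1.73, -8.4, -15.07, -21.74]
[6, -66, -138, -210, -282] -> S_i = 6 + -72*i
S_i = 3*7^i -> [3, 21, 147, 1029, 7203]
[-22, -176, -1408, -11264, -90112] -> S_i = -22*8^i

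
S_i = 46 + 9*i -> [46, 55, 64, 73, 82]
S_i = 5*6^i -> [5, 30, 180, 1080, 6480]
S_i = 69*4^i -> [69, 276, 1104, 4416, 17664]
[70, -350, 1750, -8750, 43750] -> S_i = 70*-5^i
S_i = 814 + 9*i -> [814, 823, 832, 841, 850]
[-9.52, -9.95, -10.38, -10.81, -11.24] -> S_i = -9.52 + -0.43*i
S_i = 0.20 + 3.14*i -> [0.2, 3.34, 6.48, 9.62, 12.76]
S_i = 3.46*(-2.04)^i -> [3.46, -7.06, 14.4, -29.37, 59.92]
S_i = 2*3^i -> [2, 6, 18, 54, 162]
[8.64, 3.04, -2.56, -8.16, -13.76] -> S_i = 8.64 + -5.60*i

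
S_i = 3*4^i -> [3, 12, 48, 192, 768]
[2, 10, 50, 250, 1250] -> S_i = 2*5^i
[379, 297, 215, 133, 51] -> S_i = 379 + -82*i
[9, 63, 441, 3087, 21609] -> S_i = 9*7^i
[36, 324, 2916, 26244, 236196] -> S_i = 36*9^i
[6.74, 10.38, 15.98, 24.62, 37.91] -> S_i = 6.74*1.54^i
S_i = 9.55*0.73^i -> [9.55, 6.97, 5.09, 3.72, 2.71]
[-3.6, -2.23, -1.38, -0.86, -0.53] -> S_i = -3.60*0.62^i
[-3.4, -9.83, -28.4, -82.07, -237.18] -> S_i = -3.40*2.89^i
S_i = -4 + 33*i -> [-4, 29, 62, 95, 128]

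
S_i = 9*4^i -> [9, 36, 144, 576, 2304]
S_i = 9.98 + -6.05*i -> [9.98, 3.93, -2.12, -8.17, -14.22]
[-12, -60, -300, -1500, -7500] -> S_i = -12*5^i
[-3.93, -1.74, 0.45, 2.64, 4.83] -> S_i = -3.93 + 2.19*i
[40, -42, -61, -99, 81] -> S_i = Random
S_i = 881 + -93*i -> [881, 788, 695, 602, 509]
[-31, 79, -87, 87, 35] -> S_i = Random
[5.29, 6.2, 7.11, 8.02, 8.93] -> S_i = 5.29 + 0.91*i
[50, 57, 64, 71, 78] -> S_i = 50 + 7*i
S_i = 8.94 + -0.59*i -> [8.94, 8.35, 7.76, 7.17, 6.58]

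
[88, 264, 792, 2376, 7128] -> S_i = 88*3^i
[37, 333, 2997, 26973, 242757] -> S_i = 37*9^i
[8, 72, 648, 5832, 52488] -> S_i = 8*9^i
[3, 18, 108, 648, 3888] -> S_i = 3*6^i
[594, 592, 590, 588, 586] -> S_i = 594 + -2*i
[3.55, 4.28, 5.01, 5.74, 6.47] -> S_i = 3.55 + 0.73*i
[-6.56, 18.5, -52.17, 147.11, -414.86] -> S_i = -6.56*(-2.82)^i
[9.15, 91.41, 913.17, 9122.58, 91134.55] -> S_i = 9.15*9.99^i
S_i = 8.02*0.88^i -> [8.02, 7.06, 6.21, 5.47, 4.81]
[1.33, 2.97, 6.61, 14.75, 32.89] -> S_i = 1.33*2.23^i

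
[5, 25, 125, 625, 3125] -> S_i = 5*5^i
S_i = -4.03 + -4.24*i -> [-4.03, -8.27, -12.51, -16.75, -20.99]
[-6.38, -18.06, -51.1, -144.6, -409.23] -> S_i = -6.38*2.83^i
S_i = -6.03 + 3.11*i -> [-6.03, -2.92, 0.19, 3.3, 6.41]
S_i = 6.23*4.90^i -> [6.23, 30.53, 149.58, 732.95, 3591.47]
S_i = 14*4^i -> [14, 56, 224, 896, 3584]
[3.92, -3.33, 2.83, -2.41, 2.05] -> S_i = 3.92*(-0.85)^i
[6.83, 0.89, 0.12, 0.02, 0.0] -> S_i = 6.83*0.13^i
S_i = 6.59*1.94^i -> [6.59, 12.78, 24.8, 48.12, 93.35]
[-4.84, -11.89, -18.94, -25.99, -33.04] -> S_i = -4.84 + -7.05*i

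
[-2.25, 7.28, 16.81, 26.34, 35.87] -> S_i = -2.25 + 9.53*i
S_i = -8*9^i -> [-8, -72, -648, -5832, -52488]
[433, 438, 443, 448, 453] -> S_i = 433 + 5*i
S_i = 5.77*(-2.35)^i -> [5.77, -13.56, 31.86, -74.88, 175.97]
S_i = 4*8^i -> [4, 32, 256, 2048, 16384]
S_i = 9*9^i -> [9, 81, 729, 6561, 59049]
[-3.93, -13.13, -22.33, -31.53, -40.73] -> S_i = -3.93 + -9.20*i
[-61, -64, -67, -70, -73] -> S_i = -61 + -3*i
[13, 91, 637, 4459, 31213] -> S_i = 13*7^i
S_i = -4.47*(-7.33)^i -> [-4.47, 32.77, -240.17, 1760.43, -12903.97]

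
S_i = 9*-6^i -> [9, -54, 324, -1944, 11664]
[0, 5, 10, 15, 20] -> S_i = 0 + 5*i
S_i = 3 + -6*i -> [3, -3, -9, -15, -21]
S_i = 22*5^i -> [22, 110, 550, 2750, 13750]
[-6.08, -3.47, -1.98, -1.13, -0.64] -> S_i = -6.08*0.57^i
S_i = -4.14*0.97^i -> [-4.14, -4.02, -3.9, -3.78, -3.67]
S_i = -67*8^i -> [-67, -536, -4288, -34304, -274432]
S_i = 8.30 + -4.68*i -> [8.3, 3.62, -1.06, -5.74, -10.42]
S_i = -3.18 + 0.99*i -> [-3.18, -2.19, -1.2, -0.21, 0.78]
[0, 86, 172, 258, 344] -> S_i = 0 + 86*i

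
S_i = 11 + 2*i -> [11, 13, 15, 17, 19]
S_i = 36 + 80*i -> [36, 116, 196, 276, 356]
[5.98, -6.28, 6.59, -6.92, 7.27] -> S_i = 5.98*(-1.05)^i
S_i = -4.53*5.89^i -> [-4.53, -26.68, -157.16, -925.64, -5452.04]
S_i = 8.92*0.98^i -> [8.92, 8.74, 8.57, 8.4, 8.23]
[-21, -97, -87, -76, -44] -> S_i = Random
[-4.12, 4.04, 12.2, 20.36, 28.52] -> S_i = -4.12 + 8.16*i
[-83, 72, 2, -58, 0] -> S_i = Random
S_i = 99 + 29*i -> [99, 128, 157, 186, 215]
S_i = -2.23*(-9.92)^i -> [-2.23, 22.12, -219.45, 2176.91, -21594.92]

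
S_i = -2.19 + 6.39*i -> [-2.19, 4.2, 10.59, 16.98, 23.37]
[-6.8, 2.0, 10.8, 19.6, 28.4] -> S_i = -6.80 + 8.80*i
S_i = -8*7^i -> [-8, -56, -392, -2744, -19208]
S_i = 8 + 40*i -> [8, 48, 88, 128, 168]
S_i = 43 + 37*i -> [43, 80, 117, 154, 191]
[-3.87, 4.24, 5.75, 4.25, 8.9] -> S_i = Random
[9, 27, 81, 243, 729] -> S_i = 9*3^i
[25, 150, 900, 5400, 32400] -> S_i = 25*6^i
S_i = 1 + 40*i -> [1, 41, 81, 121, 161]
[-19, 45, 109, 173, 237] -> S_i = -19 + 64*i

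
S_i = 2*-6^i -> [2, -12, 72, -432, 2592]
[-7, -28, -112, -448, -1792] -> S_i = -7*4^i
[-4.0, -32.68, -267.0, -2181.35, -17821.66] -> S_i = -4.00*8.17^i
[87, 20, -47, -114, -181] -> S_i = 87 + -67*i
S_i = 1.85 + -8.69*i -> [1.85, -6.84, -15.53, -24.22, -32.91]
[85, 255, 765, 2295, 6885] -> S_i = 85*3^i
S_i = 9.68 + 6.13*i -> [9.68, 15.81, 21.94, 28.07, 34.2]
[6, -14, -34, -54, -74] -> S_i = 6 + -20*i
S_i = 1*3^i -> [1, 3, 9, 27, 81]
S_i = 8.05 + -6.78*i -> [8.05, 1.27, -5.51, -12.29, -19.07]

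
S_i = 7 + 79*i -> [7, 86, 165, 244, 323]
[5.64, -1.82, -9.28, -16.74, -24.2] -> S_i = 5.64 + -7.46*i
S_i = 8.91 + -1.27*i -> [8.91, 7.64, 6.37, 5.1, 3.83]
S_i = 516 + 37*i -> [516, 553, 590, 627, 664]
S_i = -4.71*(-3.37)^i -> [-4.71, 15.87, -53.49, 180.26, -607.49]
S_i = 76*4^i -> [76, 304, 1216, 4864, 19456]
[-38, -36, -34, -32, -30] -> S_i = -38 + 2*i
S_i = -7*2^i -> [-7, -14, -28, -56, -112]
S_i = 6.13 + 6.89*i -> [6.13, 13.02, 19.91, 26.8, 33.69]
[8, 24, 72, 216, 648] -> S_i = 8*3^i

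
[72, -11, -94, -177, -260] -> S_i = 72 + -83*i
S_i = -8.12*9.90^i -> [-8.12, -80.39, -795.84, -7878.83, -78000.4]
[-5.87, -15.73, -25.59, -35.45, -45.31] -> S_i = -5.87 + -9.86*i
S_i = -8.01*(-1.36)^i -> [-8.01, 10.89, -14.82, 20.15, -27.4]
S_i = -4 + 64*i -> [-4, 60, 124, 188, 252]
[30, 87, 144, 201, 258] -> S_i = 30 + 57*i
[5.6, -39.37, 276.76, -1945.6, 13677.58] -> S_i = 5.60*(-7.03)^i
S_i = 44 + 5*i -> [44, 49, 54, 59, 64]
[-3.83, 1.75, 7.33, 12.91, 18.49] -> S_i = -3.83 + 5.58*i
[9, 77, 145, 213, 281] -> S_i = 9 + 68*i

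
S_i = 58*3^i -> [58, 174, 522, 1566, 4698]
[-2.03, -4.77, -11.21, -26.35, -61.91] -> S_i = -2.03*2.35^i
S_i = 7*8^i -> [7, 56, 448, 3584, 28672]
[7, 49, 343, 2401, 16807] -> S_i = 7*7^i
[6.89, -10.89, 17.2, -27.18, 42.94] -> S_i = 6.89*(-1.58)^i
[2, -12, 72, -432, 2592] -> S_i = 2*-6^i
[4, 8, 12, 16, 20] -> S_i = 4 + 4*i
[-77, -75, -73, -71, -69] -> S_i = -77 + 2*i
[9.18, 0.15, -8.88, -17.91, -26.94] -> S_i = 9.18 + -9.03*i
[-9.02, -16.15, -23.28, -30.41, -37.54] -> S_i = -9.02 + -7.13*i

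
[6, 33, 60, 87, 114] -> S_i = 6 + 27*i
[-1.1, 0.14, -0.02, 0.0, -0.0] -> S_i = -1.10*(-0.13)^i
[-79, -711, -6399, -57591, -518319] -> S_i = -79*9^i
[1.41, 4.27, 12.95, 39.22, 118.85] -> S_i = 1.41*3.03^i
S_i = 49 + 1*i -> [49, 50, 51, 52, 53]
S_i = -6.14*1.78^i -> [-6.14, -10.93, -19.45, -34.63, -61.64]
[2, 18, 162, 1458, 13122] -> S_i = 2*9^i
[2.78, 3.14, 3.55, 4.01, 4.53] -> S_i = 2.78*1.13^i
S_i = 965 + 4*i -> [965, 969, 973, 977, 981]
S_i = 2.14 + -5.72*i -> [2.14, -3.58, -9.3, -15.02, -20.74]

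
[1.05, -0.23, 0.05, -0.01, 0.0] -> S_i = 1.05*(-0.22)^i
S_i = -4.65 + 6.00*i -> [-4.65, 1.35, 7.35, 13.35, 19.35]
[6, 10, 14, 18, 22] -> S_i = 6 + 4*i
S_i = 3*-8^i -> [3, -24, 192, -1536, 12288]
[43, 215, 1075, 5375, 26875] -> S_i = 43*5^i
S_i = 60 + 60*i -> [60, 120, 180, 240, 300]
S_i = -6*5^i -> [-6, -30, -150, -750, -3750]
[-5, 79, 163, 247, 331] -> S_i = -5 + 84*i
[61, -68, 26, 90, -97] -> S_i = Random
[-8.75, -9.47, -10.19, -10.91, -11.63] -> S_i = -8.75 + -0.72*i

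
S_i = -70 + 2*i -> [-70, -68, -66, -64, -62]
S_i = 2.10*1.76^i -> [2.1, 3.7, 6.5, 11.45, 20.15]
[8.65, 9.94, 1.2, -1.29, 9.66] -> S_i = Random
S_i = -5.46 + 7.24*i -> [-5.46, 1.78, 9.02, 16.26, 23.5]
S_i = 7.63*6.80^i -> [7.63, 51.88, 352.81, 2399.12, 16313.99]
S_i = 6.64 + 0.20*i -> [6.64, 6.84, 7.04, 7.24, 7.44]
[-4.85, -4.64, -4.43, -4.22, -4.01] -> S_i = -4.85 + 0.21*i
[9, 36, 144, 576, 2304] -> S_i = 9*4^i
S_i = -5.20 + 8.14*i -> [-5.2, 2.94, 11.08, 19.22, 27.36]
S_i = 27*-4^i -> [27, -108, 432, -1728, 6912]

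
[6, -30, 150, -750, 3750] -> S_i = 6*-5^i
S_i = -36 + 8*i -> [-36, -28, -20, -12, -4]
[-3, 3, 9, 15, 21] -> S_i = -3 + 6*i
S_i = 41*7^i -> [41, 287, 2009, 14063, 98441]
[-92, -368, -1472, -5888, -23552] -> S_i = -92*4^i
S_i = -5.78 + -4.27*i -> [-5.78, -10.05, -14.32, -18.59, -22.86]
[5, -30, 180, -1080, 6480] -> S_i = 5*-6^i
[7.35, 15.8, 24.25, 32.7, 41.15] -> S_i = 7.35 + 8.45*i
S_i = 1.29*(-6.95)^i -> [1.29, -8.97, 62.31, -433.06, 3009.74]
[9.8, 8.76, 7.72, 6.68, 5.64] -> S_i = 9.80 + -1.04*i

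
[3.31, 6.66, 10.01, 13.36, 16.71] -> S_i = 3.31 + 3.35*i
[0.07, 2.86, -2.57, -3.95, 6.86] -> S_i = Random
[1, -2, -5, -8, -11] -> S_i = 1 + -3*i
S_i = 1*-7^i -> [1, -7, 49, -343, 2401]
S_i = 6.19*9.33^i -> [6.19, 57.75, 538.83, 5027.31, 46904.79]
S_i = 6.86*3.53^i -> [6.86, 24.22, 85.48, 301.75, 1065.18]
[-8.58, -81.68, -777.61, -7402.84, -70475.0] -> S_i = -8.58*9.52^i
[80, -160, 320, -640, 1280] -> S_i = 80*-2^i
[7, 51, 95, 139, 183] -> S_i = 7 + 44*i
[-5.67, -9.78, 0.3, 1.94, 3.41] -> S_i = Random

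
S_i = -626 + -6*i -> [-626, -632, -638, -644, -650]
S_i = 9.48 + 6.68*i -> [9.48, 16.16, 22.84, 29.52, 36.2]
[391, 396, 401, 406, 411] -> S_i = 391 + 5*i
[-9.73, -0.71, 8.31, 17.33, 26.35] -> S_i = -9.73 + 9.02*i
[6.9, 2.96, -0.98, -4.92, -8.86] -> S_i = 6.90 + -3.94*i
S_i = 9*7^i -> [9, 63, 441, 3087, 21609]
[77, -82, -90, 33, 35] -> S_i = Random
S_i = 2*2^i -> [2, 4, 8, 16, 32]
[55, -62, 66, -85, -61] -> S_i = Random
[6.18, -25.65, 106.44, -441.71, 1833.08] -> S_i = 6.18*(-4.15)^i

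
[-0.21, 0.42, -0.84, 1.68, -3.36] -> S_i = -0.21*(-2.00)^i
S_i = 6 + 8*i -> [6, 14, 22, 30, 38]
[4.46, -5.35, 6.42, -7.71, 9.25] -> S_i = 4.46*(-1.20)^i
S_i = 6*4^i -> [6, 24, 96, 384, 1536]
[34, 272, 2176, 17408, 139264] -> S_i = 34*8^i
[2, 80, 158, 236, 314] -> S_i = 2 + 78*i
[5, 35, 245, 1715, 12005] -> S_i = 5*7^i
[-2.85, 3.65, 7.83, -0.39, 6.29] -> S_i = Random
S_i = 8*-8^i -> [8, -64, 512, -4096, 32768]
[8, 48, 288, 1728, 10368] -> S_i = 8*6^i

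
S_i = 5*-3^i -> [5, -15, 45, -135, 405]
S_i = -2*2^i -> [-2, -4, -8, -16, -32]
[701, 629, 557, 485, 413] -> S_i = 701 + -72*i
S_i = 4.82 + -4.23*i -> [4.82, 0.59, -3.64, -7.87, -12.1]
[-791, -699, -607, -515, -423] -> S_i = -791 + 92*i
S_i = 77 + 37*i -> [77, 114, 151, 188, 225]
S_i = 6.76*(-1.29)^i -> [6.76, -8.72, 11.25, -14.51, 18.72]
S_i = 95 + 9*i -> [95, 104, 113, 122, 131]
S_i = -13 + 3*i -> [-13, -10, -7, -4, -1]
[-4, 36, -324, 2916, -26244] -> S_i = -4*-9^i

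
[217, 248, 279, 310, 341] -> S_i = 217 + 31*i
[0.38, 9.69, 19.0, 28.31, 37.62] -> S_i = 0.38 + 9.31*i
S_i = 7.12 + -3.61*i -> [7.12, 3.51, -0.1, -3.71, -7.32]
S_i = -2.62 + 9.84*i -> [-2.62, 7.22, 17.06, 26.9, 36.74]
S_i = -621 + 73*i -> [-621, -548, -475, -402, -329]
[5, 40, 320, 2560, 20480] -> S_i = 5*8^i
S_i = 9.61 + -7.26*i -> [9.61, 2.35, -4.91, -12.17, -19.43]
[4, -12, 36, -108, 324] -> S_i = 4*-3^i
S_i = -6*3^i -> [-6, -18, -54, -162, -486]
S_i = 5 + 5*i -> [5, 10, 15, 20, 25]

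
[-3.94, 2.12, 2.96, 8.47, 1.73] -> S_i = Random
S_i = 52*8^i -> [52, 416, 3328, 26624, 212992]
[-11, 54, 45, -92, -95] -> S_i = Random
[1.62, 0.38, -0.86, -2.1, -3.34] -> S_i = 1.62 + -1.24*i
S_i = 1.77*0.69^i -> [1.77, 1.22, 0.84, 0.58, 0.4]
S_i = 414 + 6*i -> [414, 420, 426, 432, 438]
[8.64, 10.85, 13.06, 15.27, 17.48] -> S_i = 8.64 + 2.21*i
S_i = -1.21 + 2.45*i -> [-1.21, 1.24, 3.69, 6.14, 8.59]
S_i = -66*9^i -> [-66, -594, -5346, -48114, -433026]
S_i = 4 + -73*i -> [4, -69, -142, -215, -288]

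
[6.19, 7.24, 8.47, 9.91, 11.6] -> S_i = 6.19*1.17^i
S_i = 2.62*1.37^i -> [2.62, 3.59, 4.92, 6.74, 9.23]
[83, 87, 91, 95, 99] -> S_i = 83 + 4*i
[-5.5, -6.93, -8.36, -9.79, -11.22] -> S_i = -5.50 + -1.43*i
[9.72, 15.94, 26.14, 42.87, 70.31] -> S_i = 9.72*1.64^i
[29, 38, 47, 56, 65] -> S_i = 29 + 9*i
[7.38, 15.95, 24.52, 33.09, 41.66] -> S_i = 7.38 + 8.57*i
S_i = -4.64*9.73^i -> [-4.64, -45.15, -439.28, -4274.22, -41588.13]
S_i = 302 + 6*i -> [302, 308, 314, 320, 326]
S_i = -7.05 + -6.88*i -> [-7.05, -13.93, -20.81, -27.69, -34.57]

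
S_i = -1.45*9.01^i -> [-1.45, -13.06, -117.71, -1060.58, -9555.8]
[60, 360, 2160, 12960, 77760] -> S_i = 60*6^i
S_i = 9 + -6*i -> [9, 3, -3, -9, -15]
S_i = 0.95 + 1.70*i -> [0.95, 2.65, 4.35, 6.05, 7.75]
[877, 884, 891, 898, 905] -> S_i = 877 + 7*i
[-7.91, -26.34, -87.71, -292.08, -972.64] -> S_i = -7.91*3.33^i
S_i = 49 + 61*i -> [49, 110, 171, 232, 293]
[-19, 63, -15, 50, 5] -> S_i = Random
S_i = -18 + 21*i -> [-18, 3, 24, 45, 66]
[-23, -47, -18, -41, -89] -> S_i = Random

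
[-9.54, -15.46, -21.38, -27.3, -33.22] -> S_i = -9.54 + -5.92*i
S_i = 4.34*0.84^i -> [4.34, 3.65, 3.06, 2.57, 2.16]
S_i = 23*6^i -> [23, 138, 828, 4968, 29808]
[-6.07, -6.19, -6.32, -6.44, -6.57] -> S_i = -6.07*1.02^i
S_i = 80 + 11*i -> [80, 91, 102, 113, 124]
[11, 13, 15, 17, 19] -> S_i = 11 + 2*i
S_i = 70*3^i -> [70, 210, 630, 1890, 5670]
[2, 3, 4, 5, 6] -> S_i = 2 + 1*i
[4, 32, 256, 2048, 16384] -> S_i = 4*8^i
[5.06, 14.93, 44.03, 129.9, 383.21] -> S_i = 5.06*2.95^i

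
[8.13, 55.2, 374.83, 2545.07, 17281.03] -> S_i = 8.13*6.79^i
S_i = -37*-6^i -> [-37, 222, -1332, 7992, -47952]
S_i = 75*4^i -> [75, 300, 1200, 4800, 19200]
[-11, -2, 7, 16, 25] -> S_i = -11 + 9*i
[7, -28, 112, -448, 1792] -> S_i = 7*-4^i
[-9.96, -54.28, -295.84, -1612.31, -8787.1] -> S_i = -9.96*5.45^i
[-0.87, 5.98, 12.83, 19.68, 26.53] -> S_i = -0.87 + 6.85*i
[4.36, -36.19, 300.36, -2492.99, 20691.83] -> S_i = 4.36*(-8.30)^i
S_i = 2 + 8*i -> [2, 10, 18, 26, 34]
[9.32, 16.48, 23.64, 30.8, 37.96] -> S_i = 9.32 + 7.16*i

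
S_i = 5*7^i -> [5, 35, 245, 1715, 12005]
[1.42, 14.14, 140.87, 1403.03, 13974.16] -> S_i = 1.42*9.96^i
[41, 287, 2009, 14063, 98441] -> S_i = 41*7^i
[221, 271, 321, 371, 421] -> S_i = 221 + 50*i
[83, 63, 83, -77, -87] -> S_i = Random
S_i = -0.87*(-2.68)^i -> [-0.87, 2.33, -6.25, 16.75, -44.88]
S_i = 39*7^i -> [39, 273, 1911, 13377, 93639]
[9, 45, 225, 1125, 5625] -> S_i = 9*5^i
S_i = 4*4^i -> [4, 16, 64, 256, 1024]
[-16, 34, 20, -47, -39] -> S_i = Random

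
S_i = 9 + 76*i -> [9, 85, 161, 237, 313]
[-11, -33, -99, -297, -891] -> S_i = -11*3^i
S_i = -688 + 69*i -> [-688, -619, -550, -481, -412]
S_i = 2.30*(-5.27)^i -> [2.3, -12.12, 63.88, -336.64, 1774.07]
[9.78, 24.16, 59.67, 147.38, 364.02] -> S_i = 9.78*2.47^i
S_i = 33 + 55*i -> [33, 88, 143, 198, 253]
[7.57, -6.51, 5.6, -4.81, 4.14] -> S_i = 7.57*(-0.86)^i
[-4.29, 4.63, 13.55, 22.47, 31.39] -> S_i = -4.29 + 8.92*i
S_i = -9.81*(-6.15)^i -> [-9.81, 60.33, -371.04, 2281.89, -14033.61]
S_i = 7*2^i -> [7, 14, 28, 56, 112]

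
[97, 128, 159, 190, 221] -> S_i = 97 + 31*i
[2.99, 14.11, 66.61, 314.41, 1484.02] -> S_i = 2.99*4.72^i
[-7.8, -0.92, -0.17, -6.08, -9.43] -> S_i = Random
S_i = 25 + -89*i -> [25, -64, -153, -242, -331]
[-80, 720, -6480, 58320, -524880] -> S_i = -80*-9^i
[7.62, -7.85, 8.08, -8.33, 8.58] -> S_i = 7.62*(-1.03)^i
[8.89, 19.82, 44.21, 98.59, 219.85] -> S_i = 8.89*2.23^i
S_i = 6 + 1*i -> [6, 7, 8, 9, 10]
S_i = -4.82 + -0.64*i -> [-4.82, -5.46, -6.1, -6.74, -7.38]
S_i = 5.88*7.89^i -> [5.88, 46.39, 366.04, 2888.07, 22786.9]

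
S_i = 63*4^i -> [63, 252, 1008, 4032, 16128]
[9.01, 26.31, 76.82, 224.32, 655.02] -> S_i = 9.01*2.92^i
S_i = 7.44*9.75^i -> [7.44, 72.54, 707.26, 6895.83, 67234.38]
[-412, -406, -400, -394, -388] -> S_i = -412 + 6*i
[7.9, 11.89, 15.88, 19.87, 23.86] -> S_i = 7.90 + 3.99*i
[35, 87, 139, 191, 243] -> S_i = 35 + 52*i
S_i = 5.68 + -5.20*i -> [5.68, 0.48, -4.72, -9.92, -15.12]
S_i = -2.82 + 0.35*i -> [-2.82, -2.47, -2.12, -1.77, -1.42]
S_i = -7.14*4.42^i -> [-7.14, -31.56, -139.49, -616.55, -2725.13]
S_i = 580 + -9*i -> [580, 571, 562, 553, 544]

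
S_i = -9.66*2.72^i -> [-9.66, -26.28, -71.47, -194.39, -528.75]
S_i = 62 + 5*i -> [62, 67, 72, 77, 82]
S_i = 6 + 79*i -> [6, 85, 164, 243, 322]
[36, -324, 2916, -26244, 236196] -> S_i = 36*-9^i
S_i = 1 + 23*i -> [1, 24, 47, 70, 93]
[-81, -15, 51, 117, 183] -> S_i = -81 + 66*i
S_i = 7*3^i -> [7, 21, 63, 189, 567]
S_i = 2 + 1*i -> [2, 3, 4, 5, 6]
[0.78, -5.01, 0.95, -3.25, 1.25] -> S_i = Random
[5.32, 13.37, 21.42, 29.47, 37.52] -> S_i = 5.32 + 8.05*i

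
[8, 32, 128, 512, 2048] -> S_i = 8*4^i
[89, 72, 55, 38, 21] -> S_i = 89 + -17*i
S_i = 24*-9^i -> [24, -216, 1944, -17496, 157464]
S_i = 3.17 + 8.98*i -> [3.17, 12.15, 21.13, 30.11, 39.09]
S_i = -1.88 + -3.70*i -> [-1.88, -5.58, -9.28, -12.98, -16.68]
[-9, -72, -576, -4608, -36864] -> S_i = -9*8^i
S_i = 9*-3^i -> [9, -27, 81, -243, 729]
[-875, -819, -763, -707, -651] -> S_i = -875 + 56*i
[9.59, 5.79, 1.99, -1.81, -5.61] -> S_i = 9.59 + -3.80*i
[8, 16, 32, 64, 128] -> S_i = 8*2^i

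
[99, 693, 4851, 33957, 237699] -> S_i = 99*7^i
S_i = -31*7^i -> [-31, -217, -1519, -10633, -74431]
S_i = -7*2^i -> [-7, -14, -28, -56, -112]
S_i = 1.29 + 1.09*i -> [1.29, 2.38, 3.47, 4.56, 5.65]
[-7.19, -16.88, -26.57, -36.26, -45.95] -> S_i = -7.19 + -9.69*i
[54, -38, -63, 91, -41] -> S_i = Random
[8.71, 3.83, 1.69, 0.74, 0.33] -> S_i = 8.71*0.44^i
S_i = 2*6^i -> [2, 12, 72, 432, 2592]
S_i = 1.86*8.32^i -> [1.86, 15.48, 128.75, 1071.23, 8912.64]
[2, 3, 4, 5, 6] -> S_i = 2 + 1*i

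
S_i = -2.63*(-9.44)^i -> [-2.63, 24.83, -234.37, 2212.44, -20885.44]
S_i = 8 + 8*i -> [8, 16, 24, 32, 40]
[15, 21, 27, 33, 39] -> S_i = 15 + 6*i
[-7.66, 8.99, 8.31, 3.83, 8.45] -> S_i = Random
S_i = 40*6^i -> [40, 240, 1440, 8640, 51840]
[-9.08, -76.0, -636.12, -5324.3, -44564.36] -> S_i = -9.08*8.37^i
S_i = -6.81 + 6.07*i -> [-6.81, -0.74, 5.33, 11.4, 17.47]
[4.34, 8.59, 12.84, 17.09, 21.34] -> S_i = 4.34 + 4.25*i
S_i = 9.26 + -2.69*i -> [9.26, 6.57, 3.88, 1.19, -1.5]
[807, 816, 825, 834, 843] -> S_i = 807 + 9*i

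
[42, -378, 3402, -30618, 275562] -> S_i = 42*-9^i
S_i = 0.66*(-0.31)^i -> [0.66, -0.2, 0.06, -0.02, 0.01]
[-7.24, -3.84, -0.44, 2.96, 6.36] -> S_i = -7.24 + 3.40*i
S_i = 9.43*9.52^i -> [9.43, 89.77, 854.64, 8136.22, 77456.79]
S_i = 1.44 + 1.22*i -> [1.44, 2.66, 3.88, 5.1, 6.32]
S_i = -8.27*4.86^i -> [-8.27, -40.19, -195.33, -949.32, -4613.71]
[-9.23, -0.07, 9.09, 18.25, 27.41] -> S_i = -9.23 + 9.16*i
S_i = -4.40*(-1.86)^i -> [-4.4, 8.18, -15.22, 28.31, -52.66]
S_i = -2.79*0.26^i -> [-2.79, -0.73, -0.19, -0.05, -0.01]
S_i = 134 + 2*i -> [134, 136, 138, 140, 142]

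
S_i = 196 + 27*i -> [196, 223, 250, 277, 304]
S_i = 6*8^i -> [6, 48, 384, 3072, 24576]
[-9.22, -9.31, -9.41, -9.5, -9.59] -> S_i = -9.22*1.01^i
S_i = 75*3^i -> [75, 225, 675, 2025, 6075]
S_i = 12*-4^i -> [12, -48, 192, -768, 3072]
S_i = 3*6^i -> [3, 18, 108, 648, 3888]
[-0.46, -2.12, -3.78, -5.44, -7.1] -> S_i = -0.46 + -1.66*i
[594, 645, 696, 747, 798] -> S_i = 594 + 51*i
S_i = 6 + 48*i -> [6, 54, 102, 150, 198]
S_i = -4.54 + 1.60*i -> [-4.54, -2.94, -1.34, 0.26, 1.86]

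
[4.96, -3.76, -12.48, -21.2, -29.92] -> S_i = 4.96 + -8.72*i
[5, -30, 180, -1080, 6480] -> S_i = 5*-6^i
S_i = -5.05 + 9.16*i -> [-5.05, 4.11, 13.27, 22.43, 31.59]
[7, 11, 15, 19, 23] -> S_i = 7 + 4*i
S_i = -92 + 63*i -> [-92, -29, 34, 97, 160]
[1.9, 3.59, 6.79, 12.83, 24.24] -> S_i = 1.90*1.89^i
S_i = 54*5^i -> [54, 270, 1350, 6750, 33750]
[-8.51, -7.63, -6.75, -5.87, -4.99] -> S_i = -8.51 + 0.88*i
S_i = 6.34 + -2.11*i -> [6.34, 4.23, 2.12, 0.01, -2.1]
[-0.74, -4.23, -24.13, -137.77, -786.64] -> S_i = -0.74*5.71^i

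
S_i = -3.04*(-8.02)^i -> [-3.04, 24.38, -195.53, 1568.18, -12576.83]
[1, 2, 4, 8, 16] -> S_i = 1*2^i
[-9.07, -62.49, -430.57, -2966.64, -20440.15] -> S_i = -9.07*6.89^i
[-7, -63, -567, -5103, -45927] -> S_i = -7*9^i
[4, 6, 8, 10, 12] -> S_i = 4 + 2*i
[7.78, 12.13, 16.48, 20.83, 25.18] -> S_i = 7.78 + 4.35*i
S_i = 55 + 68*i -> [55, 123, 191, 259, 327]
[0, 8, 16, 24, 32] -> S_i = 0 + 8*i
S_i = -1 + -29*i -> [-1, -30, -59, -88, -117]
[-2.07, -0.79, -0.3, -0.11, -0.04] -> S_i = -2.07*0.38^i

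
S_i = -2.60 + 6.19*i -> [-2.6, 3.59, 9.78, 15.97, 22.16]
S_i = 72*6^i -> [72, 432, 2592, 15552, 93312]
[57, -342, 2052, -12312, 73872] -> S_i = 57*-6^i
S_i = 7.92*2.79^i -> [7.92, 22.1, 61.65, 172.0, 479.89]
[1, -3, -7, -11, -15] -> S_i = 1 + -4*i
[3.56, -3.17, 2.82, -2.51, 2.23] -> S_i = 3.56*(-0.89)^i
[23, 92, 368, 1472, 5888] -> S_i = 23*4^i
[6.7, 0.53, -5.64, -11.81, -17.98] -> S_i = 6.70 + -6.17*i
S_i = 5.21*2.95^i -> [5.21, 15.37, 45.34, 133.75, 394.57]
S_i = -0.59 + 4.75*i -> [-0.59, 4.16, 8.91, 13.66, 18.41]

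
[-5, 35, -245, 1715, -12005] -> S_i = -5*-7^i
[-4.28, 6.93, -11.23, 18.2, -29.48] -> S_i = -4.28*(-1.62)^i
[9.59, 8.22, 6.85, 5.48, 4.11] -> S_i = 9.59 + -1.37*i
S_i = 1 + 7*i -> [1, 8, 15, 22, 29]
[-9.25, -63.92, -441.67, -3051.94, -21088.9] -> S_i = -9.25*6.91^i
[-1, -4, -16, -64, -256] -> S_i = -1*4^i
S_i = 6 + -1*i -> [6, 5, 4, 3, 2]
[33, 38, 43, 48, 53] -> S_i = 33 + 5*i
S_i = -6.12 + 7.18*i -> [-6.12, 1.06, 8.24, 15.42, 22.6]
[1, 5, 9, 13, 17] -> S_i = 1 + 4*i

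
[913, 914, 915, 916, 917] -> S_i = 913 + 1*i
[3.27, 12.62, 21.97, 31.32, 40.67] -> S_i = 3.27 + 9.35*i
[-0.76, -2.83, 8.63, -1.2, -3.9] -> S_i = Random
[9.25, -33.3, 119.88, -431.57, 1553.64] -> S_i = 9.25*(-3.60)^i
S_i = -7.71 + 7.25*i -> [-7.71, -0.46, 6.79, 14.04, 21.29]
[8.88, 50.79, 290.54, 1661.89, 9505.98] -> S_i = 8.88*5.72^i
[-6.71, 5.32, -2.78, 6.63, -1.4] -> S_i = Random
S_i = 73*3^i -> [73, 219, 657, 1971, 5913]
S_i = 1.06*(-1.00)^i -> [1.06, -1.06, 1.06, -1.06, 1.06]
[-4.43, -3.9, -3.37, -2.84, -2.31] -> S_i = -4.43 + 0.53*i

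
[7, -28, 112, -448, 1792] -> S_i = 7*-4^i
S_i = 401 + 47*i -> [401, 448, 495, 542, 589]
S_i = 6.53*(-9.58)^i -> [6.53, -62.56, 599.3, -5741.29, 55001.59]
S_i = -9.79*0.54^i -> [-9.79, -5.29, -2.85, -1.54, -0.83]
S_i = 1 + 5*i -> [1, 6, 11, 16, 21]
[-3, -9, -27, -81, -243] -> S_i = -3*3^i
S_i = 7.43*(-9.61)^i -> [7.43, -71.4, 686.18, -6594.15, 63369.8]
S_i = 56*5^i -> [56, 280, 1400, 7000, 35000]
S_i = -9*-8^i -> [-9, 72, -576, 4608, -36864]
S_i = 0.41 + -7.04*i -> [0.41, -6.63, -13.67, -20.71, -27.75]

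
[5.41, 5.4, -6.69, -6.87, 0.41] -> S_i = Random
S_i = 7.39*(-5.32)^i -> [7.39, -39.31, 209.15, -1112.7, 5919.58]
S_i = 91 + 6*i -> [91, 97, 103, 109, 115]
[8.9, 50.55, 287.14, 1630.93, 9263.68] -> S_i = 8.90*5.68^i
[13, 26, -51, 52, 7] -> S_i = Random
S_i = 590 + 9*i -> [590, 599, 608, 617, 626]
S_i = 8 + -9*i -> [8, -1, -10, -19, -28]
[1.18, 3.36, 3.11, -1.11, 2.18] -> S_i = Random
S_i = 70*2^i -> [70, 140, 280, 560, 1120]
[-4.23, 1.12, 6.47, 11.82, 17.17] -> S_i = -4.23 + 5.35*i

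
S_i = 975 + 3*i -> [975, 978, 981, 984, 987]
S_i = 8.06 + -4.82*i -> [8.06, 3.24, -1.58, -6.4, -11.22]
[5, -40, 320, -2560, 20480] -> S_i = 5*-8^i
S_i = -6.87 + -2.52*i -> [-6.87, -9.39, -11.91, -14.43, -16.95]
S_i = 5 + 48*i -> [5, 53, 101, 149, 197]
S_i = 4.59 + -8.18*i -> [4.59, -3.59, -11.77, -19.95, -28.13]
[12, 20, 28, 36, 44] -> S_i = 12 + 8*i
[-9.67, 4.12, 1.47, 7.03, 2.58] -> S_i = Random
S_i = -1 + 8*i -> [-1, 7, 15, 23, 31]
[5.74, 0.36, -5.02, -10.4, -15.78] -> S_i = 5.74 + -5.38*i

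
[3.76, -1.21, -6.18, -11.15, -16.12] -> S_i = 3.76 + -4.97*i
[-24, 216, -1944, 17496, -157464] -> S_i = -24*-9^i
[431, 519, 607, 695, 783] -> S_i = 431 + 88*i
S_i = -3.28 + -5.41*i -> [-3.28, -8.69, -14.1, -19.51, -24.92]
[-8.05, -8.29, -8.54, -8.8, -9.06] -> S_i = -8.05*1.03^i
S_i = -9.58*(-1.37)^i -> [-9.58, 13.12, -17.98, 24.63, -33.75]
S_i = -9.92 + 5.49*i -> [-9.92, -4.43, 1.06, 6.55, 12.04]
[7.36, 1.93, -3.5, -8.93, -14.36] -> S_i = 7.36 + -5.43*i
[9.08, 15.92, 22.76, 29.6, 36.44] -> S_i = 9.08 + 6.84*i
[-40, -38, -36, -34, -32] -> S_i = -40 + 2*i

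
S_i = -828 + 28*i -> [-828, -800, -772, -744, -716]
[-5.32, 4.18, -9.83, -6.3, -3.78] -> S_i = Random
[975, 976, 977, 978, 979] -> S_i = 975 + 1*i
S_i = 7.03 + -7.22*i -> [7.03, -0.19, -7.41, -14.63, -21.85]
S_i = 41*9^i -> [41, 369, 3321, 29889, 269001]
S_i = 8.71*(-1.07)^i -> [8.71, -9.32, 9.97, -10.67, 11.42]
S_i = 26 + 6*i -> [26, 32, 38, 44, 50]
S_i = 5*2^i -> [5, 10, 20, 40, 80]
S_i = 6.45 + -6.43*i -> [6.45, 0.02, -6.41, -12.84, -19.27]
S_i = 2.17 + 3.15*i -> [2.17, 5.32, 8.47, 11.62, 14.77]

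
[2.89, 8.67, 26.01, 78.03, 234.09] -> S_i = 2.89*3.00^i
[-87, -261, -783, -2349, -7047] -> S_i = -87*3^i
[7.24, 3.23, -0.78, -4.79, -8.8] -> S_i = 7.24 + -4.01*i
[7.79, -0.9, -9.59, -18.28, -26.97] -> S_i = 7.79 + -8.69*i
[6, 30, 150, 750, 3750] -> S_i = 6*5^i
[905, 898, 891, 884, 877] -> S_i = 905 + -7*i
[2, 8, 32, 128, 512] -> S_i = 2*4^i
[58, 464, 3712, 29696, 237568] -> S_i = 58*8^i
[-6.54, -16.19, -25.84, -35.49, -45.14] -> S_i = -6.54 + -9.65*i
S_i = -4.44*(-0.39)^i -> [-4.44, 1.73, -0.68, 0.26, -0.1]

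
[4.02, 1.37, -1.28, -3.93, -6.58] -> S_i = 4.02 + -2.65*i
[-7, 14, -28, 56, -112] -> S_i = -7*-2^i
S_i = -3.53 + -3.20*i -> [-3.53, -6.73, -9.93, -13.13, -16.33]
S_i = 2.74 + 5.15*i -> [2.74, 7.89, 13.04, 18.19, 23.34]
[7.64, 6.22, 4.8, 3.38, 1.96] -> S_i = 7.64 + -1.42*i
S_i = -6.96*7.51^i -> [-6.96, -52.27, -392.54, -2948.01, -22139.56]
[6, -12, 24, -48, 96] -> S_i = 6*-2^i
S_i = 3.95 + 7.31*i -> [3.95, 11.26, 18.57, 25.88, 33.19]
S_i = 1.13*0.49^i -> [1.13, 0.55, 0.27, 0.13, 0.07]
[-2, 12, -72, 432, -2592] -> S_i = -2*-6^i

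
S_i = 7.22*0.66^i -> [7.22, 4.77, 3.15, 2.08, 1.37]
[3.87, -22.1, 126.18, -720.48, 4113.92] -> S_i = 3.87*(-5.71)^i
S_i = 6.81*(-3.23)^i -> [6.81, -22.0, 71.05, -229.49, 741.24]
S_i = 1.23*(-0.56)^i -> [1.23, -0.69, 0.39, -0.22, 0.12]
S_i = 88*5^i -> [88, 440, 2200, 11000, 55000]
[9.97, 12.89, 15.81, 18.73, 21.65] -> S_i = 9.97 + 2.92*i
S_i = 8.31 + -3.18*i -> [8.31, 5.13, 1.95, -1.23, -4.41]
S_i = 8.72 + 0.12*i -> [8.72, 8.84, 8.96, 9.08, 9.2]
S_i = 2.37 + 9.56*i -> [2.37, 11.93, 21.49, 31.05, 40.61]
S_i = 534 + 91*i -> [534, 625, 716, 807, 898]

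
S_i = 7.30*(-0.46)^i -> [7.3, -3.36, 1.54, -0.71, 0.33]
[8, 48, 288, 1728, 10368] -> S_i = 8*6^i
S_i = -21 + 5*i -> [-21, -16, -11, -6, -1]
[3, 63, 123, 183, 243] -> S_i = 3 + 60*i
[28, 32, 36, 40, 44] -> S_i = 28 + 4*i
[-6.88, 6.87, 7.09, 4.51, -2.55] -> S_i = Random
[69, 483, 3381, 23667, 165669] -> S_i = 69*7^i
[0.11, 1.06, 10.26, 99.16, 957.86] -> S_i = 0.11*9.66^i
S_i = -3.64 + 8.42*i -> [-3.64, 4.78, 13.2, 21.62, 30.04]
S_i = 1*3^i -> [1, 3, 9, 27, 81]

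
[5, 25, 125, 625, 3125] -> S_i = 5*5^i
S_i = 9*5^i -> [9, 45, 225, 1125, 5625]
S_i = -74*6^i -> [-74, -444, -2664, -15984, -95904]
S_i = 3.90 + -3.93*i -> [3.9, -0.03, -3.96, -7.89, -11.82]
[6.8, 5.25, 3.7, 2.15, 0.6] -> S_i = 6.80 + -1.55*i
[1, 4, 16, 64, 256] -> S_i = 1*4^i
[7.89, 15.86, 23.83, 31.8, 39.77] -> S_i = 7.89 + 7.97*i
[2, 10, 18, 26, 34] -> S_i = 2 + 8*i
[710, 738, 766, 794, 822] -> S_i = 710 + 28*i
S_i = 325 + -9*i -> [325, 316, 307, 298, 289]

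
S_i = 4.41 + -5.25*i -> [4.41, -0.84, -6.09, -11.34, -16.59]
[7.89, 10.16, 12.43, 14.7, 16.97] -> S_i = 7.89 + 2.27*i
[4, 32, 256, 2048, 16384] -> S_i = 4*8^i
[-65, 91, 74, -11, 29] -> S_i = Random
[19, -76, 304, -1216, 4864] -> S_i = 19*-4^i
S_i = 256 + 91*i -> [256, 347, 438, 529, 620]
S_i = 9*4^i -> [9, 36, 144, 576, 2304]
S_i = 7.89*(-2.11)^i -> [7.89, -16.65, 35.13, -74.12, 156.39]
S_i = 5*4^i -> [5, 20, 80, 320, 1280]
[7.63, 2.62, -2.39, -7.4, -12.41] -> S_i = 7.63 + -5.01*i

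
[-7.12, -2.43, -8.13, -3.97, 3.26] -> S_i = Random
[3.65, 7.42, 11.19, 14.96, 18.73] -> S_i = 3.65 + 3.77*i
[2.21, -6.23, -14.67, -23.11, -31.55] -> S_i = 2.21 + -8.44*i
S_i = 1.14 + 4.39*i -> [1.14, 5.53, 9.92, 14.31, 18.7]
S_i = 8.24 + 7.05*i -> [8.24, 15.29, 22.34, 29.39, 36.44]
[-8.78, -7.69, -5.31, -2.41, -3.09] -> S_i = Random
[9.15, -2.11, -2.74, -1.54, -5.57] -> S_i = Random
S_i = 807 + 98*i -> [807, 905, 1003, 1101, 1199]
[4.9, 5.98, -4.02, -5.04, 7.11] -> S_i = Random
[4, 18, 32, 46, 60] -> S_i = 4 + 14*i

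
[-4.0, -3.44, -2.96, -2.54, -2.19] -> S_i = -4.00*0.86^i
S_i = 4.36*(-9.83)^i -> [4.36, -42.86, 421.3, -4141.4, 40709.95]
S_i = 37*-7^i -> [37, -259, 1813, -12691, 88837]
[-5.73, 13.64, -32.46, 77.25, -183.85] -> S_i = -5.73*(-2.38)^i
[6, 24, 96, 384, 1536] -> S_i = 6*4^i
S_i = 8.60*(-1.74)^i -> [8.6, -14.96, 26.04, -45.31, 78.83]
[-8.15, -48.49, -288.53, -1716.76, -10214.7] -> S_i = -8.15*5.95^i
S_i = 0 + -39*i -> [0, -39, -78, -117, -156]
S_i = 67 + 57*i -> [67, 124, 181, 238, 295]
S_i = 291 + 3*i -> [291, 294, 297, 300, 303]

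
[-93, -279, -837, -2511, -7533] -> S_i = -93*3^i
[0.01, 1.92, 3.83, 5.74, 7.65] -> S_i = 0.01 + 1.91*i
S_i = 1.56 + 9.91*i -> [1.56, 11.47, 21.38, 31.29, 41.2]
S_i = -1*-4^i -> [-1, 4, -16, 64, -256]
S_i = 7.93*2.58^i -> [7.93, 20.46, 52.79, 136.19, 351.36]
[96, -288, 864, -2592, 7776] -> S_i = 96*-3^i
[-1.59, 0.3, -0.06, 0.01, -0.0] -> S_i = -1.59*(-0.19)^i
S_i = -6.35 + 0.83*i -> [-6.35, -5.52, -4.69, -3.86, -3.03]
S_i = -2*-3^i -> [-2, 6, -18, 54, -162]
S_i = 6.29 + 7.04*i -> [6.29, 13.33, 20.37, 27.41, 34.45]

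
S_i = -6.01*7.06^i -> [-6.01, -42.43, -299.56, -2114.89, -14931.15]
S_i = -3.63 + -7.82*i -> [-3.63, -11.45, -19.27, -27.09, -34.91]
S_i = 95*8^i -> [95, 760, 6080, 48640, 389120]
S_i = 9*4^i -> [9, 36, 144, 576, 2304]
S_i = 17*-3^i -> [17, -51, 153, -459, 1377]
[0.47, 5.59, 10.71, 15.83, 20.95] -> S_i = 0.47 + 5.12*i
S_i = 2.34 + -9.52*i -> [2.34, -7.18, -16.7, -26.22, -35.74]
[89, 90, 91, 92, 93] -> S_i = 89 + 1*i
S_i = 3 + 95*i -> [3, 98, 193, 288, 383]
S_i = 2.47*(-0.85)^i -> [2.47, -2.1, 1.78, -1.52, 1.29]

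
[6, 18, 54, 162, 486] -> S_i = 6*3^i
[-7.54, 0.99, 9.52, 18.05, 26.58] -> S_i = -7.54 + 8.53*i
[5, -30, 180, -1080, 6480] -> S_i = 5*-6^i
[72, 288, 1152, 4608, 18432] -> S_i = 72*4^i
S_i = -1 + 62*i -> [-1, 61, 123, 185, 247]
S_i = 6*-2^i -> [6, -12, 24, -48, 96]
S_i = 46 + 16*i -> [46, 62, 78, 94, 110]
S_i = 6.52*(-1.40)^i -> [6.52, -9.13, 12.78, -17.89, 25.05]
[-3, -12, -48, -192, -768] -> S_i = -3*4^i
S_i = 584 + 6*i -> [584, 590, 596, 602, 608]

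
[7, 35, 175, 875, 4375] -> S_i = 7*5^i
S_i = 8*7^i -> [8, 56, 392, 2744, 19208]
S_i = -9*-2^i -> [-9, 18, -36, 72, -144]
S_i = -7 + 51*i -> [-7, 44, 95, 146, 197]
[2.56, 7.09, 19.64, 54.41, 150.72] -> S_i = 2.56*2.77^i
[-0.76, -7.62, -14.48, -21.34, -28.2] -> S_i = -0.76 + -6.86*i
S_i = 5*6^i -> [5, 30, 180, 1080, 6480]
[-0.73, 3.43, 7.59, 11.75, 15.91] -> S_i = -0.73 + 4.16*i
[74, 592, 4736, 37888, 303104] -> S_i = 74*8^i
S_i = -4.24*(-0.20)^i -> [-4.24, 0.85, -0.17, 0.03, -0.01]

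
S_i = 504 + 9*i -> [504, 513, 522, 531, 540]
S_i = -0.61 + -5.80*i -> [-0.61, -6.41, -12.21, -18.01, -23.81]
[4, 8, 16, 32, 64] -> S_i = 4*2^i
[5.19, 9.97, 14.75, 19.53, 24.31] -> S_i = 5.19 + 4.78*i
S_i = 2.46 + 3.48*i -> [2.46, 5.94, 9.42, 12.9, 16.38]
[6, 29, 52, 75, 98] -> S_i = 6 + 23*i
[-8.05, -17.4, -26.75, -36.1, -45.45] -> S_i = -8.05 + -9.35*i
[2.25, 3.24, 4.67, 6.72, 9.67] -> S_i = 2.25*1.44^i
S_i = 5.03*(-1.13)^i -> [5.03, -5.68, 6.42, -7.26, 8.2]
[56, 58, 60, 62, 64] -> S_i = 56 + 2*i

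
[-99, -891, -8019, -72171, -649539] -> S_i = -99*9^i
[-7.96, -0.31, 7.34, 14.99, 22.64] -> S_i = -7.96 + 7.65*i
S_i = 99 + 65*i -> [99, 164, 229, 294, 359]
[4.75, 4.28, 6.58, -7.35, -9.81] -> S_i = Random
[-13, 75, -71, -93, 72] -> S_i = Random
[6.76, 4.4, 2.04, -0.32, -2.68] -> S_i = 6.76 + -2.36*i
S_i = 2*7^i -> [2, 14, 98, 686, 4802]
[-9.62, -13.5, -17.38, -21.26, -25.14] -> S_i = -9.62 + -3.88*i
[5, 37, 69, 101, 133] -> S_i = 5 + 32*i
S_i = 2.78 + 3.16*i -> [2.78, 5.94, 9.1, 12.26, 15.42]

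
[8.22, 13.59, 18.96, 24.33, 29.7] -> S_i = 8.22 + 5.37*i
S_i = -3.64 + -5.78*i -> [-3.64, -9.42, -15.2, -20.98, -26.76]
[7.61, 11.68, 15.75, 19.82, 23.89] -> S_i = 7.61 + 4.07*i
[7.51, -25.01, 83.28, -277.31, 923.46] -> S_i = 7.51*(-3.33)^i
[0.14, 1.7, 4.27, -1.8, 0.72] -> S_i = Random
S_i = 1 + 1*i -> [1, 2, 3, 4, 5]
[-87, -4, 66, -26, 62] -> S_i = Random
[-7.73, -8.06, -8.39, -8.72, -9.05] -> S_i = -7.73 + -0.33*i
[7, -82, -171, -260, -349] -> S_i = 7 + -89*i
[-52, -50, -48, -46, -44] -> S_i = -52 + 2*i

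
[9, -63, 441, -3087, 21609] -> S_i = 9*-7^i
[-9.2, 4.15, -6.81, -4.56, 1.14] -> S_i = Random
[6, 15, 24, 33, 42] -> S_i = 6 + 9*i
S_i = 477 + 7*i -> [477, 484, 491, 498, 505]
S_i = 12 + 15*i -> [12, 27, 42, 57, 72]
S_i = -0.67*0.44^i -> [-0.67, -0.29, -0.13, -0.06, -0.03]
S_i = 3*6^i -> [3, 18, 108, 648, 3888]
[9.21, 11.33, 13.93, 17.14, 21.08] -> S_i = 9.21*1.23^i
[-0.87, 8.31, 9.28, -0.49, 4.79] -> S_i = Random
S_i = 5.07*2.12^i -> [5.07, 10.75, 22.79, 48.31, 102.41]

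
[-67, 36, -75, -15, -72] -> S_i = Random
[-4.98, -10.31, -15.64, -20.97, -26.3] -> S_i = -4.98 + -5.33*i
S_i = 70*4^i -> [70, 280, 1120, 4480, 17920]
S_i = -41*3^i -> [-41, -123, -369, -1107, -3321]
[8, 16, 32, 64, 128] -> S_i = 8*2^i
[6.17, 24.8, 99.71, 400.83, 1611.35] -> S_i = 6.17*4.02^i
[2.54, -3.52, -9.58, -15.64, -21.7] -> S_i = 2.54 + -6.06*i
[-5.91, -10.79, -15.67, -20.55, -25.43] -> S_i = -5.91 + -4.88*i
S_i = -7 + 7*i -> [-7, 0, 7, 14, 21]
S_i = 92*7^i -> [92, 644, 4508, 31556, 220892]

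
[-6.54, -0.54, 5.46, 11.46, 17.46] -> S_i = -6.54 + 6.00*i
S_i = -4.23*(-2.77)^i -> [-4.23, 11.72, -32.46, 89.9, -249.03]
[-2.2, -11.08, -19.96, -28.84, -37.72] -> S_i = -2.20 + -8.88*i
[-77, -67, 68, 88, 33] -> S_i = Random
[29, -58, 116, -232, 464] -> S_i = 29*-2^i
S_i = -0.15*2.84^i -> [-0.15, -0.43, -1.21, -3.44, -9.76]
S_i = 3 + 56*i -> [3, 59, 115, 171, 227]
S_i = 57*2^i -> [57, 114, 228, 456, 912]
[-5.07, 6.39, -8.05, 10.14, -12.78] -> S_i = -5.07*(-1.26)^i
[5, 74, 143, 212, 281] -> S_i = 5 + 69*i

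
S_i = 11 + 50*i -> [11, 61, 111, 161, 211]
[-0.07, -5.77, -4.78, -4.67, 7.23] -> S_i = Random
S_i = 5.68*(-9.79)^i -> [5.68, -55.61, 544.39, -5329.62, 52177.0]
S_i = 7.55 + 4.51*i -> [7.55, 12.06, 16.57, 21.08, 25.59]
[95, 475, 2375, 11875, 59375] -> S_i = 95*5^i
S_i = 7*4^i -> [7, 28, 112, 448, 1792]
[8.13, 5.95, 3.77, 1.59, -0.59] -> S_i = 8.13 + -2.18*i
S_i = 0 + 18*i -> [0, 18, 36, 54, 72]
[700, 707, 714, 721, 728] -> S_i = 700 + 7*i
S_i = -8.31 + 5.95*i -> [-8.31, -2.36, 3.59, 9.54, 15.49]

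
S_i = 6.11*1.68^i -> [6.11, 10.26, 17.24, 28.97, 48.67]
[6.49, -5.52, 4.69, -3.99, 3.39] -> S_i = 6.49*(-0.85)^i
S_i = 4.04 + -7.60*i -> [4.04, -3.56, -11.16, -18.76, -26.36]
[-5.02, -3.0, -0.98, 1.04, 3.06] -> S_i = -5.02 + 2.02*i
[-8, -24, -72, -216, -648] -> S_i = -8*3^i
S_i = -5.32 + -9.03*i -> [-5.32, -14.35, -23.38, -32.41, -41.44]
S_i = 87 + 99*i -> [87, 186, 285, 384, 483]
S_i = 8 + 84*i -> [8, 92, 176, 260, 344]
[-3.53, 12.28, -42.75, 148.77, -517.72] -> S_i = -3.53*(-3.48)^i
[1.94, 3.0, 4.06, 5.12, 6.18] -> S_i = 1.94 + 1.06*i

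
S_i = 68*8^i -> [68, 544, 4352, 34816, 278528]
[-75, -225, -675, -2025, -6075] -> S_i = -75*3^i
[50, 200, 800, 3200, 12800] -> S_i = 50*4^i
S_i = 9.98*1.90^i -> [9.98, 18.96, 36.03, 68.45, 130.06]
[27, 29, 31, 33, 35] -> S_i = 27 + 2*i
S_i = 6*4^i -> [6, 24, 96, 384, 1536]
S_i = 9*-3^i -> [9, -27, 81, -243, 729]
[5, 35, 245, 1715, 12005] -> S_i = 5*7^i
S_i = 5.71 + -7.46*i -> [5.71, -1.75, -9.21, -16.67, -24.13]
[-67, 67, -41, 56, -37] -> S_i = Random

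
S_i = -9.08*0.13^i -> [-9.08, -1.18, -0.15, -0.02, -0.0]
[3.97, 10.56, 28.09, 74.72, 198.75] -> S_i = 3.97*2.66^i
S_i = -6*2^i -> [-6, -12, -24, -48, -96]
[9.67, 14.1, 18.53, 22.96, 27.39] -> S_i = 9.67 + 4.43*i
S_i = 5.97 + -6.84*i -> [5.97, -0.87, -7.71, -14.55, -21.39]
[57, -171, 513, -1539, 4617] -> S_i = 57*-3^i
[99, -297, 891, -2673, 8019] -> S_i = 99*-3^i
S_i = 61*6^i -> [61, 366, 2196, 13176, 79056]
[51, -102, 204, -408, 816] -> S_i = 51*-2^i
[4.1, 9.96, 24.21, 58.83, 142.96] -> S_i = 4.10*2.43^i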